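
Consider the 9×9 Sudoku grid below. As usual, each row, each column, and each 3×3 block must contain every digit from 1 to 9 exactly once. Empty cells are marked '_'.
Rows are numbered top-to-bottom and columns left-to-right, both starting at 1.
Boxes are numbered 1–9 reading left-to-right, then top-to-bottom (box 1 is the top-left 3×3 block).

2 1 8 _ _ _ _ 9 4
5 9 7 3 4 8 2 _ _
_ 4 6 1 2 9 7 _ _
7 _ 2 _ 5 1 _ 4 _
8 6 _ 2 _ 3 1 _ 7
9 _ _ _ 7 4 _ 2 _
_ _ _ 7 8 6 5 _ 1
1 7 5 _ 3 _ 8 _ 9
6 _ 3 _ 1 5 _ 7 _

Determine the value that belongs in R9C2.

8

Cell R9C2 itself could take any of {2, 8} by direct elimination.
Consider where 8 can go in column 2.
R4C2 is out (box 4 already has a 8).
R6C2 is out (box 4 already has a 8).
R7C2 is out (row 7 already has a 8).
So the only cell in column 2 that can hold 8 is R9C2.
Therefore R9C2 = 8.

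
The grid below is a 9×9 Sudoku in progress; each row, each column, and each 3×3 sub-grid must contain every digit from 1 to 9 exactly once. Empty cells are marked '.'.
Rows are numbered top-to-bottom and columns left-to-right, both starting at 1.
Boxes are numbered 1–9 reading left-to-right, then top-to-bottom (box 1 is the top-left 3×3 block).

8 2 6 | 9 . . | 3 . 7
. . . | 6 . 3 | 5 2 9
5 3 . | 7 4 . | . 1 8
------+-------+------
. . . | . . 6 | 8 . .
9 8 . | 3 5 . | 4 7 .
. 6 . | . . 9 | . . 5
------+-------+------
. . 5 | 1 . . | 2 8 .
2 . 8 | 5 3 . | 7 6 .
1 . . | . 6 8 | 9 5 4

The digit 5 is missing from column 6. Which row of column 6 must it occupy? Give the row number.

Consider where 5 can go in column 6.
r3c6 is out (row 3 already has a 5).
r5c6 is out (row 5 already has a 5).
r7c6 is out (row 7 already has a 5).
r8c6 is out (row 8 already has a 5).
So the only cell in column 6 that can hold 5 is r1c6.
That is row 1.

1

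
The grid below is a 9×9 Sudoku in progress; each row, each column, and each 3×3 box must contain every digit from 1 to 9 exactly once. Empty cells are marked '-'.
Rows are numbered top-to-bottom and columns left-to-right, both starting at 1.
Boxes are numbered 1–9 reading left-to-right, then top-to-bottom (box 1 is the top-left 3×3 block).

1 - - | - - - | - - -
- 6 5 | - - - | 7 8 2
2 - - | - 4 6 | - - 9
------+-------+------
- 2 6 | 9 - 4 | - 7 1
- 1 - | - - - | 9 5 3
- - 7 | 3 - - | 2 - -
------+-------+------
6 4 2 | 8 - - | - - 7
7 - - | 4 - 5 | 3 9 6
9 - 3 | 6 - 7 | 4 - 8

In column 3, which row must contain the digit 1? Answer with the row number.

8

Consider where 1 can go in column 3.
R1C3 is out (row 1 already has a 1).
R3C3 is out (box 1 already has a 1).
R5C3 is out (row 5 already has a 1).
So the only cell in column 3 that can hold 1 is R8C3.
That is row 8.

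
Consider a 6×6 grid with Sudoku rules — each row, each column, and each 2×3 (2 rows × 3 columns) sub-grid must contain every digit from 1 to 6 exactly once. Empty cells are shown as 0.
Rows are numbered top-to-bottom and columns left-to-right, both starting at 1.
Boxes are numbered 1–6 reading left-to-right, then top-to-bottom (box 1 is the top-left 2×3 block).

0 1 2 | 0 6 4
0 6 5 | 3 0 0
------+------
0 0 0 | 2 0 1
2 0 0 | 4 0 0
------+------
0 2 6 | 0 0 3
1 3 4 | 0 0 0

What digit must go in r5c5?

4

Cell r5c5 itself could take any of {1, 4, 5} by direct elimination.
Consider where 4 can go in column 5.
r2c5 is out (box 2 already has a 4).
r3c5 is out (box 4 already has a 4).
r4c5 is out (row 4 already has a 4).
r6c5 is out (row 6 already has a 4).
So the only cell in column 5 that can hold 4 is r5c5.
Therefore r5c5 = 4.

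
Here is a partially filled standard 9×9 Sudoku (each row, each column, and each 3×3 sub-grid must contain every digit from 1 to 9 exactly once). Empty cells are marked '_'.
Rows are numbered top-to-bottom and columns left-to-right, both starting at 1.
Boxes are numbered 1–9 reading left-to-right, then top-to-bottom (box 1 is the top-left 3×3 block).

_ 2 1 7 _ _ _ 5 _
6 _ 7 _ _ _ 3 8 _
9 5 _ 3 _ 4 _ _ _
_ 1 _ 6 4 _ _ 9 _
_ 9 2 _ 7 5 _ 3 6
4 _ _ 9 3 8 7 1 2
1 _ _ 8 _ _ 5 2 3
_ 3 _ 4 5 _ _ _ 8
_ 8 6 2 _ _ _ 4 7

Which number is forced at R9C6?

3

Cell R9C6 itself could take any of {1, 3, 9} by direct elimination.
Consider where 3 can go in column 6.
R1C6 is out (box 2 already has a 3).
R2C6 is out (row 2 already has a 3).
R4C6 is out (box 5 already has a 3).
R7C6 is out (row 7 already has a 3).
R8C6 is out (row 8 already has a 3).
So the only cell in column 6 that can hold 3 is R9C6.
Therefore R9C6 = 3.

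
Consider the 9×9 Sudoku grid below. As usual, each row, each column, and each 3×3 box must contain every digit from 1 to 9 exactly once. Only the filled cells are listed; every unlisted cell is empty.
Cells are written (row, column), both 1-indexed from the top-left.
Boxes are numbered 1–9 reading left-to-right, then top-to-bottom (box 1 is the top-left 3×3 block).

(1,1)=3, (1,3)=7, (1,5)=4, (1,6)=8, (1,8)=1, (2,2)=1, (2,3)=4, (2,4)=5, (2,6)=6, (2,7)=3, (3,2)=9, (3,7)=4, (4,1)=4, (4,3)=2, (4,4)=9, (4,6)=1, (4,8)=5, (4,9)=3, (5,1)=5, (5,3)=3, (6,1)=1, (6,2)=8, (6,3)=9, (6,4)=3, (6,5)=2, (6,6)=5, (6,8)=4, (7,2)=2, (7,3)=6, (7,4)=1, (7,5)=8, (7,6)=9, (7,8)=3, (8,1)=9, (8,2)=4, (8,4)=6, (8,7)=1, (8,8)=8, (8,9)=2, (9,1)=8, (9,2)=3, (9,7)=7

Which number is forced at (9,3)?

1

Cell (9,3) itself could take any of {1, 5} by direct elimination.
Consider where 1 can go in row 9.
(9,4) is out (column 4 already has a 1).
(9,5) is out (box 8 already has a 1).
(9,6) is out (column 6 already has a 1).
(9,8) is out (column 8 already has a 1).
(9,9) is out (box 9 already has a 1).
So the only cell in row 9 that can hold 1 is (9,3).
Therefore (9,3) = 1.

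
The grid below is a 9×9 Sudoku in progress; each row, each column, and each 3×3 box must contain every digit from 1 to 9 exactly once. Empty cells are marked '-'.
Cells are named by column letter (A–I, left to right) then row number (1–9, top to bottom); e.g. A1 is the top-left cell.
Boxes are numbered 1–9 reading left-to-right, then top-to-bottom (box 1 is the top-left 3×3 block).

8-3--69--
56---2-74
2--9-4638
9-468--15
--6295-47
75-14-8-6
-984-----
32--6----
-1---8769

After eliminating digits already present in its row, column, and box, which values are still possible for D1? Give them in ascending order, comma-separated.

5,7

Row 1 already contains {3, 6, 8, 9}.
Column D already contains {1, 2, 4, 6, 9}.
Its 3×3 block (box 2) already contains {2, 4, 6, 9}.
Removing those from 1–9 leaves {5, 7} as the candidates for D1.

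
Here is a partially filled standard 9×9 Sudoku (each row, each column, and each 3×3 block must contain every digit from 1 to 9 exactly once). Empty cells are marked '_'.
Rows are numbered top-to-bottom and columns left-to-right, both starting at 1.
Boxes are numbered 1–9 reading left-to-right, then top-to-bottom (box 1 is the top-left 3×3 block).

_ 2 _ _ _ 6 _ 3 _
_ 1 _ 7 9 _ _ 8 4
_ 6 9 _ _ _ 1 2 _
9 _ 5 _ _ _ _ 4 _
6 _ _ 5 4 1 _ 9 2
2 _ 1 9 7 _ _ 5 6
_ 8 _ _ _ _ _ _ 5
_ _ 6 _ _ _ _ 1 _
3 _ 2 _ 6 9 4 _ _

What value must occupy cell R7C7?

9

Cell R7C7 itself could take any of {2, 3, 6, 7, 9} by direct elimination.
Consider where 9 can go in row 7.
R7C1 is out (column 1 already has a 9). R7C3 is out (column 3 already has a 9). R7C4 is out (column 4 already has a 9). R7C5 is out (column 5 already has a 9). The remaining empty cells in row 7 are similarly blocked.
So the only cell in row 7 that can hold 9 is R7C7.
Therefore R7C7 = 9.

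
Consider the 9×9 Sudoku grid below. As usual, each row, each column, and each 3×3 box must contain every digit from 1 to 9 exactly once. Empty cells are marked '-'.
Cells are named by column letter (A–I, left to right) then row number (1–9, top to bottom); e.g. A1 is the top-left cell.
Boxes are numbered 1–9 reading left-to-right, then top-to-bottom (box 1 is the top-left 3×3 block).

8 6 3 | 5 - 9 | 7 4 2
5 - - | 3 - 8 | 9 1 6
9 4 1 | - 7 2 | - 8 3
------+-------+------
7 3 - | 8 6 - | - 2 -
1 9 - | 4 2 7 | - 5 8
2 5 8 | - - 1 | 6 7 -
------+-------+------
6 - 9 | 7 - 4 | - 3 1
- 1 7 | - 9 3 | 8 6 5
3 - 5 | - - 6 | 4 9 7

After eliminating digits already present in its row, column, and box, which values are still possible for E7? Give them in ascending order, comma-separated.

Row 7 already contains {1, 3, 4, 6, 7, 9}.
Column E already contains {2, 6, 7, 9}.
Its 3×3 block (box 8) already contains {3, 4, 6, 7, 9}.
Removing those from 1–9 leaves {5, 8} as the candidates for E7.

5,8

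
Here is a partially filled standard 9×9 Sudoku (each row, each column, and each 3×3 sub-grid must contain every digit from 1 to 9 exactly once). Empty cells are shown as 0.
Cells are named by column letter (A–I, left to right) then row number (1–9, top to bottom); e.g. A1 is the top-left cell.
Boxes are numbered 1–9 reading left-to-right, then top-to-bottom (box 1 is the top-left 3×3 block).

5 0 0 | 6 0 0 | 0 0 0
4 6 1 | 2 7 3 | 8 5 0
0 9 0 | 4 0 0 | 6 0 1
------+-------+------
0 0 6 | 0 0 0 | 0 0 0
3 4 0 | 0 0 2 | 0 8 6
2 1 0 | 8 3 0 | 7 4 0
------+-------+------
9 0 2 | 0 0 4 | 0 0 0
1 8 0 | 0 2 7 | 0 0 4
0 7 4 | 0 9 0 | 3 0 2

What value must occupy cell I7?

Cell I7 itself could take any of {5, 7, 8} by direct elimination.
Consider where 8 can go in column I.
I1 is out (box 3 already has a 8).
I2 is out (row 2 already has a 8).
I4 is out (box 6 already has a 8).
I6 is out (row 6 already has a 8).
So the only cell in column I that can hold 8 is I7.
Therefore I7 = 8.

8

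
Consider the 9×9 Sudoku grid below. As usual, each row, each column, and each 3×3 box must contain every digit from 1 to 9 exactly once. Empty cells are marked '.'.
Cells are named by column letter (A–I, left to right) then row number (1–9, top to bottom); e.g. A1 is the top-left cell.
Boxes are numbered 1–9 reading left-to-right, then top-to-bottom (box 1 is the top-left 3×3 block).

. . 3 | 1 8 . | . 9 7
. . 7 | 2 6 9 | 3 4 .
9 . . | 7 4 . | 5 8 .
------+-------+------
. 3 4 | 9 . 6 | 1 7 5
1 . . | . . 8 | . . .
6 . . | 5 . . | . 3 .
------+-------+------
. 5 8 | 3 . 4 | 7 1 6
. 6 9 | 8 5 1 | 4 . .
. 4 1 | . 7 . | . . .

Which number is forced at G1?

6

Cell G1 itself could take any of {2, 6} by direct elimination.
Consider where 6 can go in box 3.
I2 is out (row 2 already has a 6).
I3 is out (column I already has a 6).
So the only cell in box 3 that can hold 6 is G1.
Therefore G1 = 6.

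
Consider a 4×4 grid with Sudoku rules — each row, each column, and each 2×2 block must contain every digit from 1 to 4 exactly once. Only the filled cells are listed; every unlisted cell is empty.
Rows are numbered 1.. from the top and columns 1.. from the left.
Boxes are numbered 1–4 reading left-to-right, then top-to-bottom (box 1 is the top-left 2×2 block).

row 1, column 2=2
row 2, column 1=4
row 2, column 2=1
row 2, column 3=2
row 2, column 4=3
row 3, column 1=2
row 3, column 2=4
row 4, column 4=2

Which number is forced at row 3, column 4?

1

Row 3 already contains {2, 4}.
Column 4 already contains {2, 3}.
Its 2×2 block (box 4) already contains {2}.
The only value from 1–4 not eliminated is 1, so row 3, column 4 = 1.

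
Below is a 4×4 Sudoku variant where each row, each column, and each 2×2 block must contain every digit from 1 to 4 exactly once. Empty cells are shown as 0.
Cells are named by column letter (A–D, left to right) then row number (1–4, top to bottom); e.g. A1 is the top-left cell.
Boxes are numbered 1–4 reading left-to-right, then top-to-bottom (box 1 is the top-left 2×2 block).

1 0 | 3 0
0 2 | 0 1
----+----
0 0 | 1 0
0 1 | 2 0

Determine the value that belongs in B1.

Row 1 already contains {1, 3}.
Column B already contains {1, 2}.
Its 2×2 block (box 1) already contains {1, 2}.
The only value from 1–4 not eliminated is 4, so B1 = 4.

4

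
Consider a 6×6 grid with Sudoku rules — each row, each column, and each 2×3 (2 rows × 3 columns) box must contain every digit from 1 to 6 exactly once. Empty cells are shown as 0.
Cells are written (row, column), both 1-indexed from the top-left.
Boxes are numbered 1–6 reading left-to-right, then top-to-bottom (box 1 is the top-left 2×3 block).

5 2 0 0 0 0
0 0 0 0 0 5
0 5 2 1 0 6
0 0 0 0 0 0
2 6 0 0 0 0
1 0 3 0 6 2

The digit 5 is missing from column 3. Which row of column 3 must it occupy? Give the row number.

Consider where 5 can go in column 3.
(1,3) is out (row 1 already has a 5).
(2,3) is out (row 2 already has a 5).
(4,3) is out (box 3 already has a 5).
So the only cell in column 3 that can hold 5 is (5,3).
That is row 5.

5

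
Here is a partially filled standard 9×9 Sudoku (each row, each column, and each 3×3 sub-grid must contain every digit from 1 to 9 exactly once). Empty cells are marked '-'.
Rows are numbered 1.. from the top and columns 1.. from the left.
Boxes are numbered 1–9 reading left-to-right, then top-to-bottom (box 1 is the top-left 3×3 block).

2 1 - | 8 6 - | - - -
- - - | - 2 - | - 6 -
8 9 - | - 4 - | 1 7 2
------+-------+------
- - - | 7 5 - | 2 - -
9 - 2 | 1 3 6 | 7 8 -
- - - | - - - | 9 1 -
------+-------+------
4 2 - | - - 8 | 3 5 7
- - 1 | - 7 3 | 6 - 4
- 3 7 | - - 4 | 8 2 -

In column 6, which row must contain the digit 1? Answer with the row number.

2

Consider where 1 can go in column 6.
row 1, column 6 is out (row 1 already has a 1).
row 3, column 6 is out (row 3 already has a 1).
row 4, column 6 is out (box 5 already has a 1).
row 6, column 6 is out (row 6 already has a 1).
So the only cell in column 6 that can hold 1 is row 2, column 6.
That is row 2.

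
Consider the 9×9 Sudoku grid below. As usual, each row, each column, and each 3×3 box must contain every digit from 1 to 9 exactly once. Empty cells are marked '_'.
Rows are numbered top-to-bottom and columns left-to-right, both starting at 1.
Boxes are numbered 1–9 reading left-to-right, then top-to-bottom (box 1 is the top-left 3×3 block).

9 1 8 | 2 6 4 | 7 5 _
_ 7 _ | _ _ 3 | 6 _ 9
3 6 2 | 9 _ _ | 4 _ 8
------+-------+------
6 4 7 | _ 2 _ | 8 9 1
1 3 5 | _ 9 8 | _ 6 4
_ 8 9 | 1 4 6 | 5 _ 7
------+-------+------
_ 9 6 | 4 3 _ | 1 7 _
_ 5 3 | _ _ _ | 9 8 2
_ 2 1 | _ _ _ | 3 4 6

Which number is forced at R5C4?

Row 5 already contains {1, 3, 4, 5, 6, 8, 9}.
Column 4 already contains {1, 2, 4, 9}.
Its 3×3 block (box 5) already contains {1, 2, 4, 6, 8, 9}.
The only value from 1–9 not eliminated is 7, so R5C4 = 7.

7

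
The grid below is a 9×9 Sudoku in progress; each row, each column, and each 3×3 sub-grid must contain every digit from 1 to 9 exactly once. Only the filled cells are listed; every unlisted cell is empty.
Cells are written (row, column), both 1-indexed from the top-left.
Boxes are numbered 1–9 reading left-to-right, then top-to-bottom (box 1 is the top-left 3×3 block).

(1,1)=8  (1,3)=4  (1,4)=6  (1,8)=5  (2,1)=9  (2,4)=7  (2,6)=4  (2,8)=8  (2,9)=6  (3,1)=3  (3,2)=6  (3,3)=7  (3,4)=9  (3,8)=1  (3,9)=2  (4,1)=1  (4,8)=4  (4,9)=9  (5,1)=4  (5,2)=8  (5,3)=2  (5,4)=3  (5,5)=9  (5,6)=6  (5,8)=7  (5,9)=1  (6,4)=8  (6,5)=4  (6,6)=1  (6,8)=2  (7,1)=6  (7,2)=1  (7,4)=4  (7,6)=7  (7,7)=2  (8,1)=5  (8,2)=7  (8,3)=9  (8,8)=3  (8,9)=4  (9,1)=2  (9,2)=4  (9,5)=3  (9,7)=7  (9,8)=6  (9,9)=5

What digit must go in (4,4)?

5

Cell (4,4) itself could take any of {2, 5} by direct elimination.
Consider where 5 can go in column 4.
(8,4) is out (row 8 already has a 5).
(9,4) is out (row 9 already has a 5).
So the only cell in column 4 that can hold 5 is (4,4).
Therefore (4,4) = 5.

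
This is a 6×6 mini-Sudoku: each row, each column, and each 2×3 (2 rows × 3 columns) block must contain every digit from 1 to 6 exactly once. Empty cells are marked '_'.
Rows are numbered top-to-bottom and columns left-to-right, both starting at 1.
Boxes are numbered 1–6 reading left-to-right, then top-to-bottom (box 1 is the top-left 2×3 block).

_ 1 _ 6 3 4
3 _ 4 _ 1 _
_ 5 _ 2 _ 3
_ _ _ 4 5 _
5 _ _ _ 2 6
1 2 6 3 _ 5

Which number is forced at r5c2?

4

Cell r5c2 itself could take any of {3, 4} by direct elimination.
Consider where 4 can go in box 5.
r5c3 is out (column 3 already has a 4).
So the only cell in box 5 that can hold 4 is r5c2.
Therefore r5c2 = 4.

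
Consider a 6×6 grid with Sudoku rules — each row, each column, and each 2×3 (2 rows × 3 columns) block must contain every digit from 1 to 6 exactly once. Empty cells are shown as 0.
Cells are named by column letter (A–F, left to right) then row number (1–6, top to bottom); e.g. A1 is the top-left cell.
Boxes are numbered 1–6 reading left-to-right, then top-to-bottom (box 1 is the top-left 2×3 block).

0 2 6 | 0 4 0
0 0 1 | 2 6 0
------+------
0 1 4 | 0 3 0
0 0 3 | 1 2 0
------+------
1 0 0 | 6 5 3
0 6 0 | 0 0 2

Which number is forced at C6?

5

Row 6 already contains {2, 6}.
Column C already contains {1, 3, 4, 6}.
Its 2×3 block (box 5) already contains {1, 6}.
The only value from 1–6 not eliminated is 5, so C6 = 5.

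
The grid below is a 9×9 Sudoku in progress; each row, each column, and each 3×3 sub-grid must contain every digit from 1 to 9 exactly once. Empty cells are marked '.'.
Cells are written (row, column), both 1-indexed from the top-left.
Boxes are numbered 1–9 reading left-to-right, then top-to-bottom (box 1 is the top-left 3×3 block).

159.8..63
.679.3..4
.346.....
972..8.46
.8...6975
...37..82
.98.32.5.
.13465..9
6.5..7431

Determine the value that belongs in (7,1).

4

Cell (7,1) itself could take any of {4, 7} by direct elimination.
Consider where 4 can go in row 7.
(7,4) is out (column 4 already has a 4).
(7,7) is out (column 7 already has a 4).
(7,9) is out (column 9 already has a 4).
So the only cell in row 7 that can hold 4 is (7,1).
Therefore (7,1) = 4.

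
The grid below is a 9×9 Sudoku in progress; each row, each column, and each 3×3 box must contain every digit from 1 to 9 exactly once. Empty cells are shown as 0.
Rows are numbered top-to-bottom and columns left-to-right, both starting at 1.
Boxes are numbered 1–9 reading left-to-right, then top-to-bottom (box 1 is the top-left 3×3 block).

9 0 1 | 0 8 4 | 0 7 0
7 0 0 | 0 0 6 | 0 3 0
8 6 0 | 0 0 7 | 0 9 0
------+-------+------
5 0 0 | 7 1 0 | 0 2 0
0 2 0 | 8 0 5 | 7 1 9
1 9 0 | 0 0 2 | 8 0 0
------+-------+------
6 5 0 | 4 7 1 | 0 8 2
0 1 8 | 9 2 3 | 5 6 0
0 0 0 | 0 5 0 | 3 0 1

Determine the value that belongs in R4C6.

9

Row 4 already contains {1, 2, 5, 7}.
Column 6 already contains {1, 2, 3, 4, 5, 6, 7}.
Its 3×3 block (box 5) already contains {1, 2, 5, 7, 8}.
The only value from 1–9 not eliminated is 9, so R4C6 = 9.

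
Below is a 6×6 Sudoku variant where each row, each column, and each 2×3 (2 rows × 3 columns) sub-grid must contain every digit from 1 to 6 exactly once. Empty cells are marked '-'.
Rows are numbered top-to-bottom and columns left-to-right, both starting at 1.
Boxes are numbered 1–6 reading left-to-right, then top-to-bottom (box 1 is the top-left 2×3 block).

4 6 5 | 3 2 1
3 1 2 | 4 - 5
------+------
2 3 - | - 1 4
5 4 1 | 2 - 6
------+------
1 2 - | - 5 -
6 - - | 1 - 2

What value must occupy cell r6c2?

5

Row 6 already contains {1, 2, 6}.
Column 2 already contains {1, 2, 3, 4, 6}.
Its 2×3 block (box 5) already contains {1, 2, 6}.
The only value from 1–6 not eliminated is 5, so r6c2 = 5.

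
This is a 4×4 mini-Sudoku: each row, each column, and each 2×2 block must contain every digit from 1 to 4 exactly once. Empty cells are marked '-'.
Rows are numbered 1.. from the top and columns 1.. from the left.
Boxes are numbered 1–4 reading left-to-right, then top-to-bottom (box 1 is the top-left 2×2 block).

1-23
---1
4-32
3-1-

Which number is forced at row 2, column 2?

Cell row 2, column 2 itself could take any of {2, 3, 4} by direct elimination.
Consider where 3 can go in row 2.
row 2, column 1 is out (column 1 already has a 3).
row 2, column 3 is out (column 3 already has a 3).
So the only cell in row 2 that can hold 3 is row 2, column 2.
Therefore row 2, column 2 = 3.

3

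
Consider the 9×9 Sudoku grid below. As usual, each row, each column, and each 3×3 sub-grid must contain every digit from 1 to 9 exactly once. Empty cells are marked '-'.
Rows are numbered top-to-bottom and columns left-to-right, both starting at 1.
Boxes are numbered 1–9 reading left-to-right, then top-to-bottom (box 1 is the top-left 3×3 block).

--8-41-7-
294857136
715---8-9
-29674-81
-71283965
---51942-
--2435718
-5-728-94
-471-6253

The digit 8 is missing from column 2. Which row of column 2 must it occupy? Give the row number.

6

Consider where 8 can go in column 2.
R1C2 is out (row 1 already has a 8).
R7C2 is out (row 7 already has a 8).
So the only cell in column 2 that can hold 8 is R6C2.
That is row 6.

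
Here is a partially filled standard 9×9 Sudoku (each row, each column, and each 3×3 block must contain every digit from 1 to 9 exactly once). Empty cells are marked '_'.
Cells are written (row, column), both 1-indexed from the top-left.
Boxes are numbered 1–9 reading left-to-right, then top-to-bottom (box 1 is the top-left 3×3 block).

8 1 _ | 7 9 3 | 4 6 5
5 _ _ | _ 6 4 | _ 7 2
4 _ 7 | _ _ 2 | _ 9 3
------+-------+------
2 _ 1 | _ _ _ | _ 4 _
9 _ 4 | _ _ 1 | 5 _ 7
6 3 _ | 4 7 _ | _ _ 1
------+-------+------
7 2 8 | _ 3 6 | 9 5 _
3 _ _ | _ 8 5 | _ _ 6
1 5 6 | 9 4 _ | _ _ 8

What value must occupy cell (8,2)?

Cell (8,2) itself could take any of {4, 9} by direct elimination.
Consider where 4 can go in column 2.
(2,2) is out (row 2 already has a 4).
(3,2) is out (row 3 already has a 4).
(4,2) is out (row 4 already has a 4).
(5,2) is out (row 5 already has a 4).
So the only cell in column 2 that can hold 4 is (8,2).
Therefore (8,2) = 4.

4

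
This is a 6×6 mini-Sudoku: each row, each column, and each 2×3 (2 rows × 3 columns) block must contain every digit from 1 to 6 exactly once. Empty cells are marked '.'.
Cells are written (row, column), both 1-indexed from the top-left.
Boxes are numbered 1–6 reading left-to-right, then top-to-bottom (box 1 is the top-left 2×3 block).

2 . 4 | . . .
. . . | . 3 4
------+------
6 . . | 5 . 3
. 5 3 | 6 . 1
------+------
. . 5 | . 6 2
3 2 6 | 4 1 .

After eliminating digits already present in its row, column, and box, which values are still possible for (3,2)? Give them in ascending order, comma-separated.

1,4

Row 3 already contains {3, 5, 6}.
Column 2 already contains {2, 5}.
Its 2×3 block (box 3) already contains {3, 5, 6}.
Removing those from 1–6 leaves {1, 4} as the candidates for (3,2).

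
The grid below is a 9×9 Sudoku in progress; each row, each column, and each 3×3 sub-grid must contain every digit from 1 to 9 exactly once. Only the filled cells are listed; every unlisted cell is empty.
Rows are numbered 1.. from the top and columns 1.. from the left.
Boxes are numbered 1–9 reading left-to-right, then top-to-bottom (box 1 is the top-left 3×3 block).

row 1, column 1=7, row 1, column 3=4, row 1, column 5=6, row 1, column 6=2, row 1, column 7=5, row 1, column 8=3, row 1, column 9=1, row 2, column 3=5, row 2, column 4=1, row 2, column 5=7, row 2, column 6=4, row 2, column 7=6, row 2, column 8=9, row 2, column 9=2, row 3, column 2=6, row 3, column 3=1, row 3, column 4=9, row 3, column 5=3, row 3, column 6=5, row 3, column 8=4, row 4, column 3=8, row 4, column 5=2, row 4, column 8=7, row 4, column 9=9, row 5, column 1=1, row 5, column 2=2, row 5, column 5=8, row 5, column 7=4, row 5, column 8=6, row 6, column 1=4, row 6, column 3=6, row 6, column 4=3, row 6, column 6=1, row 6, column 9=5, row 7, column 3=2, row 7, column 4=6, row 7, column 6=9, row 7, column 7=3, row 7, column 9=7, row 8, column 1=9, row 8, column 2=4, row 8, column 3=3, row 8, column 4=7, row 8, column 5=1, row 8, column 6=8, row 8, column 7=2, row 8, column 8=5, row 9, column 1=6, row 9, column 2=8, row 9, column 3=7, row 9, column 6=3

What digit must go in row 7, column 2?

1

Cell row 7, column 2 itself could take any of {1, 5} by direct elimination.
Consider where 1 can go in column 2.
row 1, column 2 is out (row 1 already has a 1).
row 2, column 2 is out (row 2 already has a 1).
row 4, column 2 is out (box 4 already has a 1).
row 6, column 2 is out (row 6 already has a 1).
So the only cell in column 2 that can hold 1 is row 7, column 2.
Therefore row 7, column 2 = 1.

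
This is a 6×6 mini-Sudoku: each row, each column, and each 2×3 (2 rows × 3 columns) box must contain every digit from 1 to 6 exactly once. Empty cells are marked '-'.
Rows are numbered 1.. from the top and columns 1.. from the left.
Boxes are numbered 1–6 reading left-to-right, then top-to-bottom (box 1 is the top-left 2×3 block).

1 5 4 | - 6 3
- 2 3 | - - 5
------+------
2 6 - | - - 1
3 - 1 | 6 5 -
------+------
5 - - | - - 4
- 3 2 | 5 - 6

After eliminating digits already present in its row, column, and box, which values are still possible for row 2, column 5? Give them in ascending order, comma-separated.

Row 2 already contains {2, 3, 5}.
Column 5 already contains {5, 6}.
Its 2×3 block (box 2) already contains {3, 5, 6}.
Removing those from 1–6 leaves {1, 4} as the candidates for row 2, column 5.

1,4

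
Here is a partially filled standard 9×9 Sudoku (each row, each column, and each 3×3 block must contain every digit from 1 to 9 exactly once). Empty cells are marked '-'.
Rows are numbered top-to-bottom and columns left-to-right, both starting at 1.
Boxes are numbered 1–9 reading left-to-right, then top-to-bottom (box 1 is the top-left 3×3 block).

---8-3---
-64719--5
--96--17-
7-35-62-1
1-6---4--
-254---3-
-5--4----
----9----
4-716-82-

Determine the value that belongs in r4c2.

4

Cell r4c2 itself could take any of {4, 8, 9} by direct elimination.
Consider where 4 can go in column 2.
r1c2 is out (box 1 already has a 4).
r3c2 is out (box 1 already has a 4).
r5c2 is out (row 5 already has a 4).
r8c2 is out (box 7 already has a 4).
r9c2 is out (row 9 already has a 4).
So the only cell in column 2 that can hold 4 is r4c2.
Therefore r4c2 = 4.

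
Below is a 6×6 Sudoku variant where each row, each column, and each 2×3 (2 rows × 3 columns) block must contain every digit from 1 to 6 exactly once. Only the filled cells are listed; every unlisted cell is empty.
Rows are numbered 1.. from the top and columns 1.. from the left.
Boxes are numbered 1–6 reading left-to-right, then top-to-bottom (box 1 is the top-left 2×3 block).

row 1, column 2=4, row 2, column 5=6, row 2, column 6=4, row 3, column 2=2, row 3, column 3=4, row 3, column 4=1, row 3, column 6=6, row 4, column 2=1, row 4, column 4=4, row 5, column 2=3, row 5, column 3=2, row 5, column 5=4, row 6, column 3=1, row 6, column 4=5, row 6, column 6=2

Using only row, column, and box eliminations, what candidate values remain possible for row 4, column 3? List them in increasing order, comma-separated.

3,5,6

Row 4 already contains {1, 4}.
Column 3 already contains {1, 2, 4}.
Its 2×3 block (box 3) already contains {1, 2, 4}.
Removing those from 1–6 leaves {3, 5, 6} as the candidates for row 4, column 3.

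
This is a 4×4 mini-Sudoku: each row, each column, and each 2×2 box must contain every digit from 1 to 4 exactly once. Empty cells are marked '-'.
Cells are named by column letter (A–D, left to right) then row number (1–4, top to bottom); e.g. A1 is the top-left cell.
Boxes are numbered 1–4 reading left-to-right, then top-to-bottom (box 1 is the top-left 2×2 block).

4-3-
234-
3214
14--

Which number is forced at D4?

Cell D4 itself could take any of {2, 3} by direct elimination.
Consider where 3 can go in box 4.
C4 is out (column C already has a 3).
So the only cell in box 4 that can hold 3 is D4.
Therefore D4 = 3.

3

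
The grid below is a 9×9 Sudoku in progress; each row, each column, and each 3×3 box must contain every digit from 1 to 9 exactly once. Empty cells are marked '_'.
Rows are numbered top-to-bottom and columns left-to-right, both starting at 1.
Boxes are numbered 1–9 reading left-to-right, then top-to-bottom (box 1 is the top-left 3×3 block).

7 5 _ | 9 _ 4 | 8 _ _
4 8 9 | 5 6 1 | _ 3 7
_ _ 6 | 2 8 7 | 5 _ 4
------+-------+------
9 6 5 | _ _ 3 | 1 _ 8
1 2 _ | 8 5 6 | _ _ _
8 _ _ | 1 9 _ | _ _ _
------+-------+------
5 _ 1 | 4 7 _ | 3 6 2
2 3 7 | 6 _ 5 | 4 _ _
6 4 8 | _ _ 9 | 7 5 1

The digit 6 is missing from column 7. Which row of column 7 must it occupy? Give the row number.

6

Consider where 6 can go in column 7.
r2c7 is out (row 2 already has a 6).
r5c7 is out (row 5 already has a 6).
So the only cell in column 7 that can hold 6 is r6c7.
That is row 6.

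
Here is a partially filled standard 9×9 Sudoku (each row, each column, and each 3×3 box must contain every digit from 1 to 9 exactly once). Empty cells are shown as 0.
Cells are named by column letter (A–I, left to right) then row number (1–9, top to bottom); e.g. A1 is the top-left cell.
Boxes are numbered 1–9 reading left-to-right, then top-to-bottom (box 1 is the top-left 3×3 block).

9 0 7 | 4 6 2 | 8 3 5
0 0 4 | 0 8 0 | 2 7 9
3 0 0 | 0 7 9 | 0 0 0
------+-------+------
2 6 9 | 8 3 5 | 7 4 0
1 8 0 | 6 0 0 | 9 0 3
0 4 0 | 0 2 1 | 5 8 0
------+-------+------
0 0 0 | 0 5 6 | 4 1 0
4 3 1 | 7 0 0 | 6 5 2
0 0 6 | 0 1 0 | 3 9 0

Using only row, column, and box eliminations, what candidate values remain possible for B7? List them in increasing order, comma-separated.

2,7,9

Row 7 already contains {1, 4, 5, 6}.
Column B already contains {3, 4, 6, 8}.
Its 3×3 block (box 7) already contains {1, 3, 4, 6}.
Removing those from 1–9 leaves {2, 7, 9} as the candidates for B7.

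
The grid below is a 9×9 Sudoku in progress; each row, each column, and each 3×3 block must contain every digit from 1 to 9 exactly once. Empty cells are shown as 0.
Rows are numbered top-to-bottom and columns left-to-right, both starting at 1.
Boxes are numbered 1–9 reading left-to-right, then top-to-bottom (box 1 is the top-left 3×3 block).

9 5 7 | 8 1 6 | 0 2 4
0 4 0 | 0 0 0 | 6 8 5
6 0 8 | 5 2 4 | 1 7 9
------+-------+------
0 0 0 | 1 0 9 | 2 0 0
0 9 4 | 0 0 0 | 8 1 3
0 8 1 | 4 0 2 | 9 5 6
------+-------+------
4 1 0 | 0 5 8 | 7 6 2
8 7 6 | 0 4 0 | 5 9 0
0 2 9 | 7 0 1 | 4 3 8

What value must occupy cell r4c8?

Row 4 already contains {1, 2, 9}.
Column 8 already contains {1, 2, 3, 5, 6, 7, 8, 9}.
Its 3×3 block (box 6) already contains {1, 2, 3, 5, 6, 8, 9}.
The only value from 1–9 not eliminated is 4, so r4c8 = 4.

4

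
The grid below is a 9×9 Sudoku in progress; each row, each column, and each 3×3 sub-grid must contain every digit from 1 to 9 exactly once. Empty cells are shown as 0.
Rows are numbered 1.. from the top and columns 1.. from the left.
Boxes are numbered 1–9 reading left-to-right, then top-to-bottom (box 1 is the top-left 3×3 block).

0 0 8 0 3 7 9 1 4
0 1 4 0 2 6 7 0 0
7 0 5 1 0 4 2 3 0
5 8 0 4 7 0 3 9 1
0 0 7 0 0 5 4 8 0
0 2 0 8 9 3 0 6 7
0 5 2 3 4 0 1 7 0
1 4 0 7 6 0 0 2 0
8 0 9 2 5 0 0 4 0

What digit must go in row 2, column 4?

Cell row 2, column 4 itself could take any of {5, 9} by direct elimination.
Consider where 9 can go in column 4.
row 1, column 4 is out (row 1 already has a 9).
row 5, column 4 is out (box 5 already has a 9).
So the only cell in column 4 that can hold 9 is row 2, column 4.
Therefore row 2, column 4 = 9.

9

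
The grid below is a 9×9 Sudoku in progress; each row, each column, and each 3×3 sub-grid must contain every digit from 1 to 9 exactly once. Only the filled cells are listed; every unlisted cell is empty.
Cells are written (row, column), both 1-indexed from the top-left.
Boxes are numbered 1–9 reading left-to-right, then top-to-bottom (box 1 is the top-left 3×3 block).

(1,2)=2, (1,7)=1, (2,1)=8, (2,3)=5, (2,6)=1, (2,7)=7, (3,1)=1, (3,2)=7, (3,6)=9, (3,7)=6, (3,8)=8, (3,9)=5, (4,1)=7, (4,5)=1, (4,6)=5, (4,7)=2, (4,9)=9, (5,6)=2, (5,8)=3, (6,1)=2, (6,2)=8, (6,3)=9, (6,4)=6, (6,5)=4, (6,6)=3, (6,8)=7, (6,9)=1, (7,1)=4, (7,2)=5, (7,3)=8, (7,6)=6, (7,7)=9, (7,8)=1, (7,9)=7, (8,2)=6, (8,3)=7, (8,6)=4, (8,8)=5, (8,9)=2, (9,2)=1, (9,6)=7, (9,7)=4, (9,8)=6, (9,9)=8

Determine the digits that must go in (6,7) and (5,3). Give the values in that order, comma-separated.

For (6,7):
  Row 6 already contains {1, 2, 3, 4, 6, 7, 8, 9}.
  Column 7 already contains {1, 2, 4, 6, 7, 9}.
  Its 3×3 block (box 6) already contains {1, 2, 3, 7, 9}.
  The only value from 1–9 not eliminated is 5, so (6,7) = 5.
For (5,3):
  Consider where 1 can go in row 5.
  (5,1) is out (column 1 already has a 1). (5,2) is out (column 2 already has a 1). (5,4) is out (box 5 already has a 1). (5,5) is out (column 5 already has a 1). The remaining empty cells in row 5 are similarly blocked.
  So the only cell in row 5 that can hold 1 is (5,3).
  So (5,3) = 1.

5,1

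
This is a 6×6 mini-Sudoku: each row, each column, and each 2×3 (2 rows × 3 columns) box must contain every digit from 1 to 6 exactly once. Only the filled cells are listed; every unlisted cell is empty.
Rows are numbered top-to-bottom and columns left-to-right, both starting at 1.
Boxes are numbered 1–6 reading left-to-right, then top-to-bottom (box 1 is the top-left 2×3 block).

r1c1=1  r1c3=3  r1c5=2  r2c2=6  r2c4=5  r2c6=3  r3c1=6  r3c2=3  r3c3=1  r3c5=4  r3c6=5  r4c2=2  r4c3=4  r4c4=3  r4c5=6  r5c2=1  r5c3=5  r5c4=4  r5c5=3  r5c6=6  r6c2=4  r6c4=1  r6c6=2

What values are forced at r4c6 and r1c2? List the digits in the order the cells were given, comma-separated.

1,5

For r4c6:
  Row 4 already contains {2, 3, 4, 6}.
  Column 6 already contains {2, 3, 5, 6}.
  Its 2×3 block (box 4) already contains {3, 4, 5, 6}.
  The only value from 1–6 not eliminated is 1, so r4c6 = 1.
For r1c2:
  Row 1 already contains {1, 2, 3}.
  Column 2 already contains {1, 2, 3, 4, 6}.
  Its 2×3 block (box 1) already contains {1, 3, 6}.
  The only value from 1–6 not eliminated is 5, so r1c2 = 5.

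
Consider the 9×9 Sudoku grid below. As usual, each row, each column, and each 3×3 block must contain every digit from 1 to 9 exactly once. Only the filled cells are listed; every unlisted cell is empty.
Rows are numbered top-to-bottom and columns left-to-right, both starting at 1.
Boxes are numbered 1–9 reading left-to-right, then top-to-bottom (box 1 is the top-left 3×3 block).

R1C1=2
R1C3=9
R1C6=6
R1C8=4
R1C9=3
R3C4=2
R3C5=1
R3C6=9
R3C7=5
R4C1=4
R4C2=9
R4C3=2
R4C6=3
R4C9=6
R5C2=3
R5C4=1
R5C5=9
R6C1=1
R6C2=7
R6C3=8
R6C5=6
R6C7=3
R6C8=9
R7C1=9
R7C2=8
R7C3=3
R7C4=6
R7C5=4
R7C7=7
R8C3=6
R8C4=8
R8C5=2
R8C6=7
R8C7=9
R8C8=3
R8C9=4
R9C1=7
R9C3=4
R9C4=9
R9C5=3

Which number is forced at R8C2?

Cell R8C2 itself could take any of {1, 5} by direct elimination.
Consider where 1 can go in row 8.
R8C1 is out (column 1 already has a 1).
So the only cell in row 8 that can hold 1 is R8C2.
Therefore R8C2 = 1.

1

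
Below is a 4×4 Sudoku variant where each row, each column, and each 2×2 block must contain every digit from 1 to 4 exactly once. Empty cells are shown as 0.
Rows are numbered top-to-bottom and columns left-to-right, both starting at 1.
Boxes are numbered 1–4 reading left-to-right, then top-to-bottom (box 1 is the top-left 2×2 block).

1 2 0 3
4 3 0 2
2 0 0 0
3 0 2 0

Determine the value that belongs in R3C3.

3

Cell R3C3 itself could take any of {1, 3, 4} by direct elimination.
Consider where 3 can go in box 4.
R3C4 is out (column 4 already has a 3).
R4C4 is out (row 4 already has a 3).
So the only cell in box 4 that can hold 3 is R3C3.
Therefore R3C3 = 3.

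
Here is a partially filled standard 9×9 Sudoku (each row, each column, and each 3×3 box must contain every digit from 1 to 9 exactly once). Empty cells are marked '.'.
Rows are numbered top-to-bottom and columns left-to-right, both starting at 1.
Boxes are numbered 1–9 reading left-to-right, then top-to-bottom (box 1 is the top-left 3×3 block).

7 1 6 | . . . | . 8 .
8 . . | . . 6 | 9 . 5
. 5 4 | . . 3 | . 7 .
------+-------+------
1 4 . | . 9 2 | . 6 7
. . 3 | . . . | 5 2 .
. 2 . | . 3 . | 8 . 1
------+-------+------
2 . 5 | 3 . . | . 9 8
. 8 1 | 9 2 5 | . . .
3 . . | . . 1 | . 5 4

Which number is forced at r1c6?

Cell r1c6 itself could take any of {4, 9} by direct elimination.
Consider where 9 can go in row 1.
r1c4 is out (column 4 already has a 9).
r1c5 is out (column 5 already has a 9).
r1c7 is out (column 7 already has a 9).
r1c9 is out (box 3 already has a 9).
So the only cell in row 1 that can hold 9 is r1c6.
Therefore r1c6 = 9.

9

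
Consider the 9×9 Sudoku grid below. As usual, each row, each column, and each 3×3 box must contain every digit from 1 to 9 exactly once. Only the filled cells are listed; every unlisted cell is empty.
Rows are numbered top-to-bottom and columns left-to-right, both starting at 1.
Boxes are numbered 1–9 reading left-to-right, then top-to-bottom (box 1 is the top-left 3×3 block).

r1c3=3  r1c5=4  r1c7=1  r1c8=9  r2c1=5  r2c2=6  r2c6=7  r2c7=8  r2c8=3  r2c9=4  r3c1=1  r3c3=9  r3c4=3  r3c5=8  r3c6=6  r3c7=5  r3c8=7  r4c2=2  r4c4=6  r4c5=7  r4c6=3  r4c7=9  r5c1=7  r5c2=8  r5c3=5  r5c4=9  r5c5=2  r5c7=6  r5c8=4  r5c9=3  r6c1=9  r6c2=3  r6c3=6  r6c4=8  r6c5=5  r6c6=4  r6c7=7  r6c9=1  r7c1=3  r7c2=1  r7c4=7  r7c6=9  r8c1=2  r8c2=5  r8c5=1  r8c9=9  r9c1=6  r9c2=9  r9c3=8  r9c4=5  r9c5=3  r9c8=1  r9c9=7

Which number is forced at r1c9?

Cell r1c9 itself could take any of {2, 6} by direct elimination.
Consider where 6 can go in row 1.
r1c1 is out (column 1 already has a 6).
r1c2 is out (column 2 already has a 6).
r1c4 is out (column 4 already has a 6).
r1c6 is out (column 6 already has a 6).
So the only cell in row 1 that can hold 6 is r1c9.
Therefore r1c9 = 6.

6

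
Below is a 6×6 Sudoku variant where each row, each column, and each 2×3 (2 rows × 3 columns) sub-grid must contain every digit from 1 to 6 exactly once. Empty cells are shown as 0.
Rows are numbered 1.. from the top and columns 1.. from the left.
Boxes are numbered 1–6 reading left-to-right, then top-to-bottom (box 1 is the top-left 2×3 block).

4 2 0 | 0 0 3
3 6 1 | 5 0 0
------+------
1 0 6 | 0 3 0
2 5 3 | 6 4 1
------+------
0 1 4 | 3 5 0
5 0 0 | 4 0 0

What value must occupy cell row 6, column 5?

1

Cell row 6, column 5 itself could take any of {1, 2, 6} by direct elimination.
Consider where 1 can go in box 6.
row 5, column 6 is out (row 5 already has a 1).
row 6, column 6 is out (column 6 already has a 1).
So the only cell in box 6 that can hold 1 is row 6, column 5.
Therefore row 6, column 5 = 1.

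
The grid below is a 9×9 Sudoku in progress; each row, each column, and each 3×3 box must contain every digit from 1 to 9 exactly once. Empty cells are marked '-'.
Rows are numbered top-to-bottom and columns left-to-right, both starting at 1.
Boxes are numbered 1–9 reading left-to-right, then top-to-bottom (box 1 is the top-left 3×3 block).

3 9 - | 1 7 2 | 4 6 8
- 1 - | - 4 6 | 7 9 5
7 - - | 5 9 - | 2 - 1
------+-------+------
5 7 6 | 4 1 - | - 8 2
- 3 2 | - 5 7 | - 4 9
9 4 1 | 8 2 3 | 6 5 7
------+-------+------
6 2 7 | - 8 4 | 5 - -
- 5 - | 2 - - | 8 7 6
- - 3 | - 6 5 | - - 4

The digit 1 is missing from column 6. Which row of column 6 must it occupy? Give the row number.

Consider where 1 can go in column 6.
r3c6 is out (row 3 already has a 1).
r4c6 is out (row 4 already has a 1).
So the only cell in column 6 that can hold 1 is r8c6.
That is row 8.

8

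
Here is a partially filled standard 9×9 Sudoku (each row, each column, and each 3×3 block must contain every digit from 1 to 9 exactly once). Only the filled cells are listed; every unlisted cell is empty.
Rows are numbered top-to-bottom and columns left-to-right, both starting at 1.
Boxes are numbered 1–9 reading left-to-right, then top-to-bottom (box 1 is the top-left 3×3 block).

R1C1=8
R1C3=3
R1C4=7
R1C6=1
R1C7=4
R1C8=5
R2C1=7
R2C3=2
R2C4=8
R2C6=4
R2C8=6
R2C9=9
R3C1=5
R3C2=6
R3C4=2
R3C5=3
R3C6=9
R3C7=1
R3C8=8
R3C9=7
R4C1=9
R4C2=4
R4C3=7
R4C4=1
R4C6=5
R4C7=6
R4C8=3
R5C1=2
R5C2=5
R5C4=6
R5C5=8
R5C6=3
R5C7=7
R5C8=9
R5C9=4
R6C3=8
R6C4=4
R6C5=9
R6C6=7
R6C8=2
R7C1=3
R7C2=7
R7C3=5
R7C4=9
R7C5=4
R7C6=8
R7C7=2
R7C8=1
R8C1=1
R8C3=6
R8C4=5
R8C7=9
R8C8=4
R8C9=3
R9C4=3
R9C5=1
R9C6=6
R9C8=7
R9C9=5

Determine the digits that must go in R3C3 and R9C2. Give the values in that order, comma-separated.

For R3C3:
  Row 3 already contains {1, 2, 3, 5, 6, 7, 8, 9}.
  Column 3 already contains {2, 3, 5, 6, 7, 8}.
  Its 3×3 block (box 1) already contains {2, 3, 5, 6, 7, 8}.
  The only value from 1–9 not eliminated is 4, so R3C3 = 4.
For R9C2:
  Consider where 2 can go in row 9.
  R9C1 is out (column 1 already has a 2).
  R9C3 is out (column 3 already has a 2).
  R9C7 is out (column 7 already has a 2).
  So the only cell in row 9 that can hold 2 is R9C2.
  So R9C2 = 2.

4,2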